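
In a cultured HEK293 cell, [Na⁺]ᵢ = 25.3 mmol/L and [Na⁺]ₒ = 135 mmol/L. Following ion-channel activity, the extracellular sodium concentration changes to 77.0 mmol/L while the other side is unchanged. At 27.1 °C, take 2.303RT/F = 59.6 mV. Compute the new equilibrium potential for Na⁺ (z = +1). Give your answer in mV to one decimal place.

28.8 mV

After the shift: [Na⁺]_out = 77.0, [Na⁺]_in = 25.3 mmol/L.
E_new = (59.6/1)·log₁₀(77.0/25.3) = 59.60 · (0.4834) = 28.81 mV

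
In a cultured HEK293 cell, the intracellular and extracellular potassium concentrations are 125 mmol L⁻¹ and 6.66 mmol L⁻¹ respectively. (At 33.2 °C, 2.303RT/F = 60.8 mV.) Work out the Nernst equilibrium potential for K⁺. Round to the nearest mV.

E = (60.8/z) · log₁₀([K⁺]_out/[K⁺]_in) with z = +1.
= (60.8/1) · log₁₀(6.66/125) = 60.80 · log₁₀(0.05328)
= 60.80 · (-1.2734) = -77.42 mV

-77 mV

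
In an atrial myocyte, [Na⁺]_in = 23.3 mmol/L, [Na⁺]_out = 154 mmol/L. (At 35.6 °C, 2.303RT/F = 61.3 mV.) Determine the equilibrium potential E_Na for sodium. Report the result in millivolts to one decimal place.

50.3 mV

E = (61.3/z) · log₁₀([Na⁺]_out/[Na⁺]_in) with z = +1.
= (61.3/1) · log₁₀(154/23.3) = 61.30 · log₁₀(6.609)
= 61.30 · (0.8202) = 50.28 mV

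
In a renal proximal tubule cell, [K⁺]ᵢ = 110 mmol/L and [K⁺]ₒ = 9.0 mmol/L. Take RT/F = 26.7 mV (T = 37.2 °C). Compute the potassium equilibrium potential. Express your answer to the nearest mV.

-67 mV

E = (26.7/z) · ln([K⁺]_out/[K⁺]_in) with z = +1.
= (26.7/1) · ln(9.0/110) = 26.70 · ln(0.08182)
= 26.70 · (-2.5033) = -66.84 mV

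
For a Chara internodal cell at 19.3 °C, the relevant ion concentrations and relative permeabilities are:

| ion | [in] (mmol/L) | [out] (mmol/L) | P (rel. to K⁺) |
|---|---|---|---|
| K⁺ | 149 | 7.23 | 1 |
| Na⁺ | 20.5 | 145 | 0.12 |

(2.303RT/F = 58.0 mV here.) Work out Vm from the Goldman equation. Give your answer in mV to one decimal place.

Vm = 58.0 · log₁₀[(Σ P·[cation]ₒ + Σ P·[anion]ᵢ) / (Σ P·[cation]ᵢ + Σ P·[anion]ₒ)]
Numerator = 1×7.23 + 0.12×145 = 24.63
Denominator = 1×149 + 0.12×20.5 = 151.5
Vm = 58.0 · log₁₀(0.16262) = 58.0 × (-0.7888) = -45.75 mV

-45.8 mV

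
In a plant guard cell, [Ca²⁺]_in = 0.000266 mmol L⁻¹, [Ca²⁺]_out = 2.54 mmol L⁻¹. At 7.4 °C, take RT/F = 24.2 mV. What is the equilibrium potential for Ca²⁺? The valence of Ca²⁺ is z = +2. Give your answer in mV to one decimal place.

110.9 mV

E = (24.2/z) · ln([Ca²⁺]_out/[Ca²⁺]_in) with z = +2.
= (24.2/2) · ln(2.54/0.000266) = 12.10 · ln(9549)
= 12.10 · (9.1642) = 110.89 mV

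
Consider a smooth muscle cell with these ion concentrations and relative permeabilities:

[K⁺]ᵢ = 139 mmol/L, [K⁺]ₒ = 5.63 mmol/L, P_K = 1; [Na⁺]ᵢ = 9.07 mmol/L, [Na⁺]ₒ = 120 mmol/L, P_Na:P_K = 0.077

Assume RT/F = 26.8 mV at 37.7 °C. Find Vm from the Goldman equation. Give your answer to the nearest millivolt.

-60 mV

Vm = 26.8 · ln[(Σ P·[cation]ₒ + Σ P·[anion]ᵢ) / (Σ P·[cation]ᵢ + Σ P·[anion]ₒ)]
Numerator = 1×5.63 + 0.077×120 = 14.87
Denominator = 1×139 + 0.077×9.07 = 139.7
Vm = 26.8 · ln(0.10644) = 26.8 × (-2.2401) = -60.04 mV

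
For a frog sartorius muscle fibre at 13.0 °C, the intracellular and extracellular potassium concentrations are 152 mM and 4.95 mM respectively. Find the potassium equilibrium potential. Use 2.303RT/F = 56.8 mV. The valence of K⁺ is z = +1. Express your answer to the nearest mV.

E = (56.8/z) · log₁₀([K⁺]_out/[K⁺]_in) with z = +1.
= (56.8/1) · log₁₀(4.95/152) = 56.80 · log₁₀(0.03257)
= 56.80 · (-1.4872) = -84.48 mV

-84 mV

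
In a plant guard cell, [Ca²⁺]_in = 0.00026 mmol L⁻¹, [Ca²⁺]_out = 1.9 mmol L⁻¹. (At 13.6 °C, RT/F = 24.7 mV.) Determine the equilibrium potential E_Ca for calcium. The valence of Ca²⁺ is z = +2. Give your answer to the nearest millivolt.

110 mV

E = (24.7/z) · ln([Ca²⁺]_out/[Ca²⁺]_in) with z = +2.
= (24.7/2) · ln(1.9/0.00026) = 12.35 · ln(7308)
= 12.35 · (8.8967) = 109.87 mV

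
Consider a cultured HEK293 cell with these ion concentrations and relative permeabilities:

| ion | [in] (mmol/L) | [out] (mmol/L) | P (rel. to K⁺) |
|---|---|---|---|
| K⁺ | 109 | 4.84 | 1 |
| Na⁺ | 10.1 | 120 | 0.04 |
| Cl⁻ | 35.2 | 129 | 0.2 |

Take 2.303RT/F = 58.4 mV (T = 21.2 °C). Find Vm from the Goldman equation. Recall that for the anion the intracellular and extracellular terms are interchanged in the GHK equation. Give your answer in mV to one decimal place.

Vm = 58.4 · log₁₀[(Σ P·[cation]ₒ + Σ P·[anion]ᵢ) / (Σ P·[cation]ᵢ + Σ P·[anion]ₒ)]
Numerator = 1×4.84 + 0.04×120 + 0.2×35.2 = 16.68
Denominator = 1×109 + 0.04×10.1 + 0.2×129 = 135.2
Vm = 58.4 · log₁₀(0.12337) = 58.4 × (-0.9088) = -53.07 mV

-53.1 mV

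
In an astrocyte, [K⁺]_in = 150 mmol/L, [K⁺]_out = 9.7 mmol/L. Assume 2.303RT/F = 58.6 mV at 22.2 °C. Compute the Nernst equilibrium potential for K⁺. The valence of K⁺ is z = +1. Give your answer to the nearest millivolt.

E = (58.6/z) · log₁₀([K⁺]_out/[K⁺]_in) with z = +1.
= (58.6/1) · log₁₀(9.7/150) = 58.60 · log₁₀(0.06467)
= 58.60 · (-1.1893) = -69.69 mV

-70 mV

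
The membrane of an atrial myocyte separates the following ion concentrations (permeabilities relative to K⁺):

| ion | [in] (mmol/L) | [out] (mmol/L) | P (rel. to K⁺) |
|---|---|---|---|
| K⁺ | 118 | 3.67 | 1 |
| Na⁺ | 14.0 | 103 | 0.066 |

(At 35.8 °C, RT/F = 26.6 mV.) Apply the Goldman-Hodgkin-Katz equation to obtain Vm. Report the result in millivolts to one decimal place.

Vm = 26.6 · ln[(Σ P·[cation]ₒ + Σ P·[anion]ᵢ) / (Σ P·[cation]ᵢ + Σ P·[anion]ₒ)]
Numerator = 1×3.67 + 0.066×103 = 10.47
Denominator = 1×118 + 0.066×14.0 = 118.9
Vm = 26.6 · ln(0.088023) = 26.6 × (-2.4302) = -64.64 mV

-64.6 mV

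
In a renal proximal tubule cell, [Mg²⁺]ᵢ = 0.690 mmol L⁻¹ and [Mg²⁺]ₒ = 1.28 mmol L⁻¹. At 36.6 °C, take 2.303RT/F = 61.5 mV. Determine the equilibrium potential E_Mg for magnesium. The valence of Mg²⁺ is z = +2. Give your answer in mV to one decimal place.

8.3 mV

E = (61.5/z) · log₁₀([Mg²⁺]_out/[Mg²⁺]_in) with z = +2.
= (61.5/2) · log₁₀(1.28/0.690) = 30.75 · log₁₀(1.855)
= 30.75 · (0.2684) = 8.25 mV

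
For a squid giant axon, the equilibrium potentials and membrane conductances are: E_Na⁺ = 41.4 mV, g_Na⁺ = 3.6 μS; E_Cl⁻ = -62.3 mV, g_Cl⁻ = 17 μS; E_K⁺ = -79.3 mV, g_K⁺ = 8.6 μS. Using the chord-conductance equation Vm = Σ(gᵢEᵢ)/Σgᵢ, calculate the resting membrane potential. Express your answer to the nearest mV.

Σ gᵢEᵢ = 3.6·(41.4) + 17·(-62.3) + 8.6·(-79.3) = -1592.04
Σ gᵢ = 3.6 + 17 + 8.6 = 29.2
Vm = -1592.04 / 29.2 = -54.52 mV

-55 mV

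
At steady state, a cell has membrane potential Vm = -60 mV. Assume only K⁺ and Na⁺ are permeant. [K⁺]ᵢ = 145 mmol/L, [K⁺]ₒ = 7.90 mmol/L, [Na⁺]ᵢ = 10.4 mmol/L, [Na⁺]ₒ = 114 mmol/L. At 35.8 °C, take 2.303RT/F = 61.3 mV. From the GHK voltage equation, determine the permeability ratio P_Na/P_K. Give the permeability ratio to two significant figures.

0.065

Let α = P_Na/P_K. GHK: Vm = 61.3·log₁₀[(Kₒ + α·Naₒ)/(Kᵢ + α·Naᵢ)].
10^(Vm/61.3) = 10^(-60.0/61.3) = 0.105
So 0.105·(Kᵢ + α·Naᵢ) = Kₒ + α·Naₒ → α = (0.105·145.0 − 7.9) / (114.0 − 0.105·10.4)
α = (15.23 − 7.9) / (114.0 − 1.092) = 7.326/112.9 = 0.06488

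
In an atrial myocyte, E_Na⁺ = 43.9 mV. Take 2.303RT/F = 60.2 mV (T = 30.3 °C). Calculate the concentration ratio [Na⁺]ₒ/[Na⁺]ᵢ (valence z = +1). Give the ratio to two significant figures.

5.4

log₁₀([out]/[in]) = E·z/(60.2) = 43.9 × 1 / 60.2 = 0.7292
[out]/[in] = 10^(0.7292) = 5.361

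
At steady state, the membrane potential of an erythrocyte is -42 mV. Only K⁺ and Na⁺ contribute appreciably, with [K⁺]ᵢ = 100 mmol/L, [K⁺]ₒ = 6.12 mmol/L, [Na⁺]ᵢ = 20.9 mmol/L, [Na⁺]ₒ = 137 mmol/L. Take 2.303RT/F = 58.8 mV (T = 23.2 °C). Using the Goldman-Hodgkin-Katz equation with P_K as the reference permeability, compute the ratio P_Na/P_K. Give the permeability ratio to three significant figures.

Let α = P_Na/P_K. GHK: Vm = 58.8·log₁₀[(Kₒ + α·Naₒ)/(Kᵢ + α·Naᵢ)].
10^(Vm/58.8) = 10^(-42.0/58.8) = 0.19307
So 0.19307·(Kᵢ + α·Naᵢ) = Kₒ + α·Naₒ → α = (0.19307·100.0 − 6.12) / (137.0 − 0.19307·20.9)
α = (19.31 − 6.12) / (137.0 − 4.035) = 13.19/133 = 0.09918

0.0992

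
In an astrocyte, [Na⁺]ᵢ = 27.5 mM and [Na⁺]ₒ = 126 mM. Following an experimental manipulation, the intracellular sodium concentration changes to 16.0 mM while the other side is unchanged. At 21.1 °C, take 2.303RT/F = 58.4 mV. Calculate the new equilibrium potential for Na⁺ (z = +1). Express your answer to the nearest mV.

52 mV

After the shift: [Na⁺]_out = 126, [Na⁺]_in = 16.0 mM.
E_new = (58.4/1)·log₁₀(126/16.0) = 58.40 · (0.8963) = 52.34 mV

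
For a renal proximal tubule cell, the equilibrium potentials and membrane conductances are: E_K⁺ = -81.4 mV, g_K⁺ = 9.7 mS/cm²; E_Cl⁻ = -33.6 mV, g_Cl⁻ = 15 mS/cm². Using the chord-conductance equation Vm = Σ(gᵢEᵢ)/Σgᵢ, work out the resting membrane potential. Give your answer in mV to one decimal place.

Σ gᵢEᵢ = 9.7·(-81.4) + 15·(-33.6) = -1293.58
Σ gᵢ = 9.7 + 15 = 24.7
Vm = -1293.58 / 24.7 = -52.37 mV

-52.4 mV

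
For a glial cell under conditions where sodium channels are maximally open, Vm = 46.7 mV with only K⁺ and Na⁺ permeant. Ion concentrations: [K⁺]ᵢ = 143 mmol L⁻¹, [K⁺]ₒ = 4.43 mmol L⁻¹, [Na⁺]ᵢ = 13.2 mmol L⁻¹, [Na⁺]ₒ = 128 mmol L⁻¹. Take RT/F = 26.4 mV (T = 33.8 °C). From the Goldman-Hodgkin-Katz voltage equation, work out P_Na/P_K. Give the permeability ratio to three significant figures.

Let α = P_Na/P_K. GHK: Vm = 26.4·ln[(Kₒ + α·Naₒ)/(Kᵢ + α·Naᵢ)].
e^(Vm/26.4) = e^(46.7/26.4) = 5.8646
So 5.8646·(Kᵢ + α·Naᵢ) = Kₒ + α·Naₒ → α = (5.8646·143.0 − 4.43) / (128.0 − 5.8646·13.2)
α = (838.6 − 4.43) / (128.0 − 77.41) = 834.2/50.59 = 16.49

16.5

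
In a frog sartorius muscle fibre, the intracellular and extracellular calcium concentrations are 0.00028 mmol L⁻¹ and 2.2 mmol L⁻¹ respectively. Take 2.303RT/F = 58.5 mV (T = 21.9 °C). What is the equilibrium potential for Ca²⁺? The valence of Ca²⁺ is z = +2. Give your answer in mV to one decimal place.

113.9 mV

E = (58.5/z) · log₁₀([Ca²⁺]_out/[Ca²⁺]_in) with z = +2.
= (58.5/2) · log₁₀(2.2/0.00028) = 29.25 · log₁₀(7857)
= 29.25 · (3.8953) = 113.94 mV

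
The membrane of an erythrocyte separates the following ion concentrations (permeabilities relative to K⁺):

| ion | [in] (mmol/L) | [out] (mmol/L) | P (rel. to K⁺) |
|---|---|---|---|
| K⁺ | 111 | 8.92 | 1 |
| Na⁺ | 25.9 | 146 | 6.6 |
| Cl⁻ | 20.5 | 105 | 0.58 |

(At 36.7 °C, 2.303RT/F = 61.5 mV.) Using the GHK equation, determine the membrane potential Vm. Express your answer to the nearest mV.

28 mV

Vm = 61.5 · log₁₀[(Σ P·[cation]ₒ + Σ P·[anion]ᵢ) / (Σ P·[cation]ᵢ + Σ P·[anion]ₒ)]
Numerator = 1×8.92 + 6.6×146 + 0.58×20.5 = 984.4
Denominator = 1×111 + 6.6×25.9 + 0.58×105 = 342.8
Vm = 61.5 · log₁₀(2.8713) = 61.5 × (0.4581) = 28.17 mV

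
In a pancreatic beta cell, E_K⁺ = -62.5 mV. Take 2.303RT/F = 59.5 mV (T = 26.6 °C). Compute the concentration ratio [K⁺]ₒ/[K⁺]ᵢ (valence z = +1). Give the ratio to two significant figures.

log₁₀([out]/[in]) = E·z/(59.5) = -62.5 × 1 / 59.5 = -1.0504
[out]/[in] = 10^(-1.0504) = 0.08904

0.089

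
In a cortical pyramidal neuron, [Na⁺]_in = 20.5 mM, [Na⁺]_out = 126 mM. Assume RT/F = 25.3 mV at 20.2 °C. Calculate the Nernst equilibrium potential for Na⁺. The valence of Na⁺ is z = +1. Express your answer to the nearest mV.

46 mV

E = (25.3/z) · ln([Na⁺]_out/[Na⁺]_in) with z = +1.
= (25.3/1) · ln(126/20.5) = 25.30 · ln(6.146)
= 25.30 · (1.8159) = 45.94 mV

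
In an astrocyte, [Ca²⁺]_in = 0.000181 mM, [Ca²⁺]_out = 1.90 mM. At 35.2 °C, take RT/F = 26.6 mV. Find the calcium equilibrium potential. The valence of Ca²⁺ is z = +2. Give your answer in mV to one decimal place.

E = (26.6/z) · ln([Ca²⁺]_out/[Ca²⁺]_in) with z = +2.
= (26.6/2) · ln(1.90/0.000181) = 13.30 · ln(1.05e+04)
= 13.30 · (9.2589) = 123.14 mV

123.1 mV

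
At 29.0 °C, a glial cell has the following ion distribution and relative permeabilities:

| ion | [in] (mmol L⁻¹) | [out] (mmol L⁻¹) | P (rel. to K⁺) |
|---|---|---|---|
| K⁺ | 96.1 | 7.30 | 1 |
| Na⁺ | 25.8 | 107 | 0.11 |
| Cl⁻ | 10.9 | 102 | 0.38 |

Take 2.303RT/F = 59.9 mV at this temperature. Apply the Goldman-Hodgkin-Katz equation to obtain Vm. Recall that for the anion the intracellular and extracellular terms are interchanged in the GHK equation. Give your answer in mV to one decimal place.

Vm = 59.9 · log₁₀[(Σ P·[cation]ₒ + Σ P·[anion]ᵢ) / (Σ P·[cation]ᵢ + Σ P·[anion]ₒ)]
Numerator = 1×7.30 + 0.11×107 + 0.38×10.9 = 23.21
Denominator = 1×96.1 + 0.11×25.8 + 0.38×102 = 137.7
Vm = 59.9 · log₁₀(0.16857) = 59.9 × (-0.7732) = -46.32 mV

-46.3 mV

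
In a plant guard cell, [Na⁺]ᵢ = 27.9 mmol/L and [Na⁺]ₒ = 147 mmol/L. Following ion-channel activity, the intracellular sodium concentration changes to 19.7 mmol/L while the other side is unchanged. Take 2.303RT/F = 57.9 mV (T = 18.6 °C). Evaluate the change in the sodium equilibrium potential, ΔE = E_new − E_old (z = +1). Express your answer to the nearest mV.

E_old = (57.9/1)·log₁₀(147/27.9) = 41.79 mV
E_new = (57.9/1)·log₁₀(147/19.7) = 50.54 mV
ΔE = 50.54 − (41.79) = 8.75 mV

9 mV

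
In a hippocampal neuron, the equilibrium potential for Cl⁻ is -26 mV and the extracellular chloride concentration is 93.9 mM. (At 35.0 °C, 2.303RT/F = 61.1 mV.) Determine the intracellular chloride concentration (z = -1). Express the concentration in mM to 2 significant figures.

35 mM

Nernst: E = (61.1/-1) · log₁₀([out]/[in]), so log₁₀([out]/[in]) = -26.0 × -1 / 61.1 = 0.4255.
[out]/[in] = 10^(0.4255) = 2.664.
[in] = 93.9 / 2.664 = 35.25 mM.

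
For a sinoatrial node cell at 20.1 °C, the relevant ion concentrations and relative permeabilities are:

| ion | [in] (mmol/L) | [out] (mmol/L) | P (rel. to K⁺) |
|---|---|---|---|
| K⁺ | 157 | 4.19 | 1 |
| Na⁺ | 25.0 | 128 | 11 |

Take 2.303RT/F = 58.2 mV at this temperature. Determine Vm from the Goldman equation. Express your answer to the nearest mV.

Vm = 58.2 · log₁₀[(Σ P·[cation]ₒ + Σ P·[anion]ᵢ) / (Σ P·[cation]ᵢ + Σ P·[anion]ₒ)]
Numerator = 1×4.19 + 11×128 = 1412
Denominator = 1×157 + 11×25.0 = 432
Vm = 58.2 · log₁₀(3.269) = 58.2 × (0.5144) = 29.94 mV

30 mV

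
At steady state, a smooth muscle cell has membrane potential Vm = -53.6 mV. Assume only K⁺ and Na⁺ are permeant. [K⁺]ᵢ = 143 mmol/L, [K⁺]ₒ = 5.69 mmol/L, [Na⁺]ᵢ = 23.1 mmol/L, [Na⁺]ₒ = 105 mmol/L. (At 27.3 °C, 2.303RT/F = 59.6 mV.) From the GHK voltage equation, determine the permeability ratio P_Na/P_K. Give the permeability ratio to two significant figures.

Let α = P_Na/P_K. GHK: Vm = 59.6·log₁₀[(Kₒ + α·Naₒ)/(Kᵢ + α·Naᵢ)].
10^(Vm/59.6) = 10^(-53.6/59.6) = 0.12609
So 0.12609·(Kᵢ + α·Naᵢ) = Kₒ + α·Naₒ → α = (0.12609·143.0 − 5.69) / (105.0 − 0.12609·23.1)
α = (18.03 − 5.69) / (105.0 − 2.913) = 12.34/102.1 = 0.1209

0.12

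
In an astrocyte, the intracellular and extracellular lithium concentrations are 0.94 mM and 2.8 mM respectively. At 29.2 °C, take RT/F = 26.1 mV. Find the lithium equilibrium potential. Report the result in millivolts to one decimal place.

E = (26.1/z) · ln([Li⁺]_out/[Li⁺]_in) with z = +1.
= (26.1/1) · ln(2.8/0.94) = 26.10 · ln(2.979)
= 26.10 · (1.0915) = 28.49 mV

28.5 mV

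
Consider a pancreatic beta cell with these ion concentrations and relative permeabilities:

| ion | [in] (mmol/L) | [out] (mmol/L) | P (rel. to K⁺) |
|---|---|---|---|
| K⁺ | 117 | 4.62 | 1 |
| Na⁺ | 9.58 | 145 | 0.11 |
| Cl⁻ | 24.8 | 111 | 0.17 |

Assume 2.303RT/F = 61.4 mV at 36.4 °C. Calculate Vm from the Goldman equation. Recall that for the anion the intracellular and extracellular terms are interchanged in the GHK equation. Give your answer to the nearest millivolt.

-46 mV

Vm = 61.4 · log₁₀[(Σ P·[cation]ₒ + Σ P·[anion]ᵢ) / (Σ P·[cation]ᵢ + Σ P·[anion]ₒ)]
Numerator = 1×4.62 + 0.11×145 + 0.17×24.8 = 24.79
Denominator = 1×117 + 0.11×9.58 + 0.17×111 = 136.9
Vm = 61.4 · log₁₀(0.18102) = 61.4 × (-0.7423) = -45.58 mV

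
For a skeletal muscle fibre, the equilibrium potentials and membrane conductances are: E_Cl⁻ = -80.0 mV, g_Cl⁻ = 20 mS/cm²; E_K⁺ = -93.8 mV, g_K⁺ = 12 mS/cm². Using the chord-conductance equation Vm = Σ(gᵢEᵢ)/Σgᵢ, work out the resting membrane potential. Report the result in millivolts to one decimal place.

-85.2 mV

Σ gᵢEᵢ = 20·(-80.0) + 12·(-93.8) = -2725.60
Σ gᵢ = 20 + 12 = 32
Vm = -2725.60 / 32 = -85.17 mV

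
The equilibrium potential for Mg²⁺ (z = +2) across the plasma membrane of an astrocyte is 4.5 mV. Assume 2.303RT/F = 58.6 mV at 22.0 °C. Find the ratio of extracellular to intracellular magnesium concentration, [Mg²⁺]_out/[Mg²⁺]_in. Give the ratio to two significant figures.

1.4

log₁₀([out]/[in]) = E·z/(58.6) = 4.5 × 2 / 58.6 = 0.1536
[out]/[in] = 10^(0.1536) = 1.424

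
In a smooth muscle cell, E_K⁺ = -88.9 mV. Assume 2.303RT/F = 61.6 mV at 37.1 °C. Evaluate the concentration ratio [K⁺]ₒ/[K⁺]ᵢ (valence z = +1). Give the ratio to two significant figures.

log₁₀([out]/[in]) = E·z/(61.6) = -88.9 × 1 / 61.6 = -1.4432
[out]/[in] = 10^(-1.4432) = 0.03604

0.036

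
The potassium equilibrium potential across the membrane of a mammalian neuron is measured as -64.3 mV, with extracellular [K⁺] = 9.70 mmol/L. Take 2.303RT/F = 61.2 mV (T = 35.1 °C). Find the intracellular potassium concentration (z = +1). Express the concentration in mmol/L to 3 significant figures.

109 mmol/L

Nernst: E = (61.2/1) · log₁₀([out]/[in]), so log₁₀([out]/[in]) = -64.3 × 1 / 61.2 = -1.0507.
[out]/[in] = 10^(-1.0507) = 0.08899.
[in] = 9.70 / 0.08899 = 109 mmol/L.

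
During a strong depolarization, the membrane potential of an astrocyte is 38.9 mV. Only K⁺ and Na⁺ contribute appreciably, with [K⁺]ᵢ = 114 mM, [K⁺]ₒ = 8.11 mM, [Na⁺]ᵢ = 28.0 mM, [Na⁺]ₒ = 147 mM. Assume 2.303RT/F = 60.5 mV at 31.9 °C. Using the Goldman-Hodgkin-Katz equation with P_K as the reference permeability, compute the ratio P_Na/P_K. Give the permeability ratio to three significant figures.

Let α = P_Na/P_K. GHK: Vm = 60.5·log₁₀[(Kₒ + α·Naₒ)/(Kᵢ + α·Naᵢ)].
10^(Vm/60.5) = 10^(38.9/60.5) = 4.3952
So 4.3952·(Kᵢ + α·Naᵢ) = Kₒ + α·Naₒ → α = (4.3952·114.0 − 8.11) / (147.0 − 4.3952·28.0)
α = (501 − 8.11) / (147.0 − 123.1) = 492.9/23.94 = 20.59

20.6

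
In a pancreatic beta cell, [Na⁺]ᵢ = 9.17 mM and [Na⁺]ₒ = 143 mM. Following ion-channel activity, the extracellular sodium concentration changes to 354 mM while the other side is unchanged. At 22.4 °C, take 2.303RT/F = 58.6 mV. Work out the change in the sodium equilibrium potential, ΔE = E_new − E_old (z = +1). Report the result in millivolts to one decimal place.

23.1 mV

E_old = (58.6/1)·log₁₀(143/9.17) = 69.91 mV
E_new = (58.6/1)·log₁₀(354/9.17) = 92.98 mV
ΔE = 92.98 − (69.91) = 23.07 mV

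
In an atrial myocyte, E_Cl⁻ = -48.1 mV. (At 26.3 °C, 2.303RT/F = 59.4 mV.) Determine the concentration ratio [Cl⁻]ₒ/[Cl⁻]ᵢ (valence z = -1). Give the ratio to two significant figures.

log₁₀([out]/[in]) = E·z/(59.4) = -48.1 × -1 / 59.4 = 0.8098
[out]/[in] = 10^(0.8098) = 6.453

6.5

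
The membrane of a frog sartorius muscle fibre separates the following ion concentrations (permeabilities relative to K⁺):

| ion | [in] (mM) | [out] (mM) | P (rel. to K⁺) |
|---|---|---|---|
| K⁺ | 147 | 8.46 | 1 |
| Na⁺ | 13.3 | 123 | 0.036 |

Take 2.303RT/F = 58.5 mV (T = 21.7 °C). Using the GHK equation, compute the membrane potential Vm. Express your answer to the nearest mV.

-62 mV

Vm = 58.5 · log₁₀[(Σ P·[cation]ₒ + Σ P·[anion]ᵢ) / (Σ P·[cation]ᵢ + Σ P·[anion]ₒ)]
Numerator = 1×8.46 + 0.036×123 = 12.89
Denominator = 1×147 + 0.036×13.3 = 147.5
Vm = 58.5 · log₁₀(0.087389) = 58.5 × (-1.0585) = -61.92 mV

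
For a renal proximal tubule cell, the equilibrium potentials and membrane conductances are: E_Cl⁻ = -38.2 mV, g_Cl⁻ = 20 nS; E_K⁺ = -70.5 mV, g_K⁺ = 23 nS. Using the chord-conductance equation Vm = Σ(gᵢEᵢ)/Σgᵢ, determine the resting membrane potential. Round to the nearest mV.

-55 mV

Σ gᵢEᵢ = 20·(-38.2) + 23·(-70.5) = -2385.50
Σ gᵢ = 20 + 23 = 43
Vm = -2385.50 / 43 = -55.48 mV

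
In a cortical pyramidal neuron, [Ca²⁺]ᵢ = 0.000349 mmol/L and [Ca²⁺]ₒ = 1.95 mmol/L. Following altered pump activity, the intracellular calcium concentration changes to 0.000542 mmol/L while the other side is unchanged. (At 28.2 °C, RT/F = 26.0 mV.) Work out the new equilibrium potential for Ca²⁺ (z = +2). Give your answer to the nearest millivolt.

After the shift: [Ca²⁺]_out = 1.95, [Ca²⁺]_in = 0.000542 mmol/L.
E_new = (26.0/2)·ln(1.95/0.000542) = 13.00 · (8.1881) = 106.44 mV

106 mV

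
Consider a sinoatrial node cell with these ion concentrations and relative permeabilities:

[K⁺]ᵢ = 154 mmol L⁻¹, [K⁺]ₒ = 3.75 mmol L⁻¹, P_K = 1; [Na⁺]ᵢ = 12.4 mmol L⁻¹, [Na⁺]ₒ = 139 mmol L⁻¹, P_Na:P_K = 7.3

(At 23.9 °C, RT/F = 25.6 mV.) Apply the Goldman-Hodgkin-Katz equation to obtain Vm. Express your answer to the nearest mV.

Vm = 25.6 · ln[(Σ P·[cation]ₒ + Σ P·[anion]ᵢ) / (Σ P·[cation]ᵢ + Σ P·[anion]ₒ)]
Numerator = 1×3.75 + 7.3×139 = 1018
Denominator = 1×154 + 7.3×12.4 = 244.5
Vm = 25.6 · ln(4.1651) = 25.6 × (1.4267) = 36.52 mV

37 mV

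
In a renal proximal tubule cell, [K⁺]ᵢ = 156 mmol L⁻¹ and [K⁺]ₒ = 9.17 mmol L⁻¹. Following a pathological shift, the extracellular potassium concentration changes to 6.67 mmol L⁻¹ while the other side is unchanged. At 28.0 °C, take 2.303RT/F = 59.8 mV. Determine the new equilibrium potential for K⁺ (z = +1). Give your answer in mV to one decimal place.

-81.9 mV

After the shift: [K⁺]_out = 6.67, [K⁺]_in = 156 mmol L⁻¹.
E_new = (59.8/1)·log₁₀(6.67/156) = 59.80 · (-1.3690) = -81.87 mV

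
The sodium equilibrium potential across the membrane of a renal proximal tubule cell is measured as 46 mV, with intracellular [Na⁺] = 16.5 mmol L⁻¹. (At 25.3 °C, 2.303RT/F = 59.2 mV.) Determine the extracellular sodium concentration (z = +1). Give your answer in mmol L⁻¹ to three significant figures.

98.7 mmol L⁻¹

Nernst: E = (59.2/1) · log₁₀([out]/[in]), so log₁₀([out]/[in]) = 46.0 × 1 / 59.2 = 0.7770.
[out]/[in] = 10^(0.7770) = 5.984.
[out] = 5.984 × 16.5 = 98.74 mmol L⁻¹.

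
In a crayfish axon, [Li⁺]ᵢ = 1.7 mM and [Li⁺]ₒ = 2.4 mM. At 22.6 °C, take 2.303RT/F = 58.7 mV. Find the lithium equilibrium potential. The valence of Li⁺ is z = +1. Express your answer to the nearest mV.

9 mV

E = (58.7/z) · log₁₀([Li⁺]_out/[Li⁺]_in) with z = +1.
= (58.7/1) · log₁₀(2.4/1.7) = 58.70 · log₁₀(1.412)
= 58.70 · (0.1498) = 8.79 mV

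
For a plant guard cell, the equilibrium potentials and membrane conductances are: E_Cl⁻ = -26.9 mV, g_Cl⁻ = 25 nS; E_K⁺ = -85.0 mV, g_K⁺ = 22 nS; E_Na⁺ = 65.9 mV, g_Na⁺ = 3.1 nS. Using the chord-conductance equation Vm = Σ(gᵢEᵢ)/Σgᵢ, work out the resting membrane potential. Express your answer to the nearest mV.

-47 mV

Σ gᵢEᵢ = 25·(-26.9) + 22·(-85.0) + 3.1·(65.9) = -2338.21
Σ gᵢ = 25 + 22 + 3.1 = 50.1
Vm = -2338.21 / 50.1 = -46.67 mV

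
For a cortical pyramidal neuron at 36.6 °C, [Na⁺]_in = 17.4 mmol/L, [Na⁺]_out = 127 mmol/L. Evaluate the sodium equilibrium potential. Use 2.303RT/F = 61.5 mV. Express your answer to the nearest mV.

53 mV

E = (61.5/z) · log₁₀([Na⁺]_out/[Na⁺]_in) with z = +1.
= (61.5/1) · log₁₀(127/17.4) = 61.50 · log₁₀(7.299)
= 61.50 · (0.8633) = 53.09 mV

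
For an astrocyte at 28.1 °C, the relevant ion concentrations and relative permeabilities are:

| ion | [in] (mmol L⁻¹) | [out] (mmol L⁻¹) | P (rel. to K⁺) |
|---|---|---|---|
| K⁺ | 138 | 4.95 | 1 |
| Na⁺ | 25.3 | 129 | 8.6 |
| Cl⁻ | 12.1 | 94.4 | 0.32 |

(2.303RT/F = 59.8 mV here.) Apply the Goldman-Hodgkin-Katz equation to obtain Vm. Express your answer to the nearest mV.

Vm = 59.8 · log₁₀[(Σ P·[cation]ₒ + Σ P·[anion]ᵢ) / (Σ P·[cation]ᵢ + Σ P·[anion]ₒ)]
Numerator = 1×4.95 + 8.6×129 + 0.32×12.1 = 1118
Denominator = 1×138 + 8.6×25.3 + 0.32×94.4 = 385.8
Vm = 59.8 · log₁₀(2.8985) = 59.8 × (0.4622) = 27.64 mV

28 mV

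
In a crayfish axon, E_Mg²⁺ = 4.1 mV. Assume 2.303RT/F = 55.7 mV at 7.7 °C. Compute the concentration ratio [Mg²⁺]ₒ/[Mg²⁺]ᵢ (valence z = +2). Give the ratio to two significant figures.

1.4

log₁₀([out]/[in]) = E·z/(55.7) = 4.1 × 2 / 55.7 = 0.1472
[out]/[in] = 10^(0.1472) = 1.404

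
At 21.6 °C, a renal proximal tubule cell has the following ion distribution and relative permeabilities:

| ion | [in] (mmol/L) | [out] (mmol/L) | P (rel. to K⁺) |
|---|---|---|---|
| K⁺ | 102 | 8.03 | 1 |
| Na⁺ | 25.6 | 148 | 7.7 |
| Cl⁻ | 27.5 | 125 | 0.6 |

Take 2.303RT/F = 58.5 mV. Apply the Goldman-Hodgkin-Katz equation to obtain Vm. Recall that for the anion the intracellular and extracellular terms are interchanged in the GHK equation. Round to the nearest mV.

Vm = 58.5 · log₁₀[(Σ P·[cation]ₒ + Σ P·[anion]ᵢ) / (Σ P·[cation]ᵢ + Σ P·[anion]ₒ)]
Numerator = 1×8.03 + 7.7×148 + 0.6×27.5 = 1164
Denominator = 1×102 + 7.7×25.6 + 0.6×125 = 374.1
Vm = 58.5 · log₁₀(3.1116) = 58.5 × (0.4930) = 28.84 mV

29 mV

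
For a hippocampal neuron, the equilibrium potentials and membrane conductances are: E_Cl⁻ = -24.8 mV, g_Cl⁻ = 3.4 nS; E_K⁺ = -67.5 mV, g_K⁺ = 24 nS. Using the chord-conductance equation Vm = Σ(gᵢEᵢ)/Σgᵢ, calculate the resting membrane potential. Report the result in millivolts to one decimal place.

-62.2 mV

Σ gᵢEᵢ = 3.4·(-24.8) + 24·(-67.5) = -1704.32
Σ gᵢ = 3.4 + 24 = 27.4
Vm = -1704.32 / 27.4 = -62.20 mV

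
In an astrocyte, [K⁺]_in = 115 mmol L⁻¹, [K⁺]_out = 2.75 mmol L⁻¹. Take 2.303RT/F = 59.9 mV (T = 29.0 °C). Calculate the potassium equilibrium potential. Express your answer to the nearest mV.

-97 mV

E = (59.9/z) · log₁₀([K⁺]_out/[K⁺]_in) with z = +1.
= (59.9/1) · log₁₀(2.75/115) = 59.90 · log₁₀(0.02391)
= 59.90 · (-1.6214) = -97.12 mV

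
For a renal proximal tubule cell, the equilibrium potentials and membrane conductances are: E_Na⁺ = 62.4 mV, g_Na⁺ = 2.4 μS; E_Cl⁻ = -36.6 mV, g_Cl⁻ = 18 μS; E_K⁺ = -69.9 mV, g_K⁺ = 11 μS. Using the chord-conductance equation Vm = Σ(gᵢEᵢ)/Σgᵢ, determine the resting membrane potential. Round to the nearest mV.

Σ gᵢEᵢ = 2.4·(62.4) + 18·(-36.6) + 11·(-69.9) = -1277.94
Σ gᵢ = 2.4 + 18 + 11 = 31.4
Vm = -1277.94 / 31.4 = -40.70 mV

-41 mV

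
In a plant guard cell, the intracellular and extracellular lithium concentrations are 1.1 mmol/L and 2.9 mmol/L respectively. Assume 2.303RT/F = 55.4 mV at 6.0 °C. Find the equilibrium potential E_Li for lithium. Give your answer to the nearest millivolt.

23 mV

E = (55.4/z) · log₁₀([Li⁺]_out/[Li⁺]_in) with z = +1.
= (55.4/1) · log₁₀(2.9/1.1) = 55.40 · log₁₀(2.636)
= 55.40 · (0.4210) = 23.32 mV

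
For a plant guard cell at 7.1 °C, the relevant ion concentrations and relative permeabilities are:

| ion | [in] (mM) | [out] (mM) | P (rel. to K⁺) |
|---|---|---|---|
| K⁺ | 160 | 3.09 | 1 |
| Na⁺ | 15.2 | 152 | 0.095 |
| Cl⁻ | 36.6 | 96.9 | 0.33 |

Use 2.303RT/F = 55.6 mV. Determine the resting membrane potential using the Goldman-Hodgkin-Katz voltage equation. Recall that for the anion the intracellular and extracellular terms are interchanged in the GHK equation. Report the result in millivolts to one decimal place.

Vm = 55.6 · log₁₀[(Σ P·[cation]ₒ + Σ P·[anion]ᵢ) / (Σ P·[cation]ᵢ + Σ P·[anion]ₒ)]
Numerator = 1×3.09 + 0.095×152 + 0.33×36.6 = 29.61
Denominator = 1×160 + 0.095×15.2 + 0.33×96.9 = 193.4
Vm = 55.6 · log₁₀(0.15308) = 55.6 × (-0.8151) = -45.32 mV

-45.3 mV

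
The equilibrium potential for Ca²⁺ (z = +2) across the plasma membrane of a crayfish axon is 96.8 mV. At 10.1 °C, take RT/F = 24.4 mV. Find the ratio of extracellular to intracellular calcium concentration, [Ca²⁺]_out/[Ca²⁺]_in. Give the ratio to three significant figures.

ln([out]/[in]) = E·z/(24.4) = 96.8 × 2 / 24.4 = 7.9344
[out]/[in] = e^(7.9344) = 2792

2790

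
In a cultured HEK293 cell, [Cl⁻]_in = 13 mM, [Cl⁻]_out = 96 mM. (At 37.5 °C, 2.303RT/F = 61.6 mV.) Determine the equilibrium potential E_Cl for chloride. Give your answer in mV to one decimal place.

E = (61.6/z) · log₁₀([Cl⁻]_out/[Cl⁻]_in) with z = -1.
For an anion, dividing by z = -1 reverses the sign.
= (61.6/-1) · log₁₀(96/13) = -61.60 · log₁₀(7.385)
= -61.60 · (0.8683) = -53.49 mV

-53.5 mV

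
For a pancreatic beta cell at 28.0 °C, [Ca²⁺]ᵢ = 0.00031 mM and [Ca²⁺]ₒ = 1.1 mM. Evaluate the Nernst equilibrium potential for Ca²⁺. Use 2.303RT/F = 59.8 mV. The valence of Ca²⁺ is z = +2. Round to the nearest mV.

E = (59.8/z) · log₁₀([Ca²⁺]_out/[Ca²⁺]_in) with z = +2.
= (59.8/2) · log₁₀(1.1/0.00031) = 29.90 · log₁₀(3548)
= 29.90 · (3.5500) = 106.15 mV

106 mV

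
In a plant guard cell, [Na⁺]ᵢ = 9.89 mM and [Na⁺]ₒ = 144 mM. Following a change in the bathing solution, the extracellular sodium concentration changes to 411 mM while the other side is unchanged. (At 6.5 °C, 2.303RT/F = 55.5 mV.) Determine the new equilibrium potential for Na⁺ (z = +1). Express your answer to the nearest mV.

90 mV

After the shift: [Na⁺]_out = 411, [Na⁺]_in = 9.89 mM.
E_new = (55.5/1)·log₁₀(411/9.89) = 55.50 · (1.6186) = 89.83 mV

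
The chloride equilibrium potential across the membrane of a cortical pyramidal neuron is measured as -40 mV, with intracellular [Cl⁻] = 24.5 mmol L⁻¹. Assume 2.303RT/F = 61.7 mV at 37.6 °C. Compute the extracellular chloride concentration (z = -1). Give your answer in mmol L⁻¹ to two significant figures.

110 mmol L⁻¹

Nernst: E = (61.7/-1) · log₁₀([out]/[in]), so log₁₀([out]/[in]) = -40.0 × -1 / 61.7 = 0.6483.
[out]/[in] = 10^(0.6483) = 4.449.
[out] = 4.449 × 24.5 = 109 mmol L⁻¹.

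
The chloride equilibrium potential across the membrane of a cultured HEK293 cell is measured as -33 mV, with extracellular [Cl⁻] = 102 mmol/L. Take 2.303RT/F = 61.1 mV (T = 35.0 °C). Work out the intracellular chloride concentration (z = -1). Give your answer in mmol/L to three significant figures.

29.4 mmol/L

Nernst: E = (61.1/-1) · log₁₀([out]/[in]), so log₁₀([out]/[in]) = -33.0 × -1 / 61.1 = 0.5401.
[out]/[in] = 10^(0.5401) = 3.468.
[in] = 102 / 3.468 = 29.41 mmol/L.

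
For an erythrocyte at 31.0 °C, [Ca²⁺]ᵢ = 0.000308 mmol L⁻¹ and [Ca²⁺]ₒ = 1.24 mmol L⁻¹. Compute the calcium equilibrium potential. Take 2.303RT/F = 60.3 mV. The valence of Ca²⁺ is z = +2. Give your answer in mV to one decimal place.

E = (60.3/z) · log₁₀([Ca²⁺]_out/[Ca²⁺]_in) with z = +2.
= (60.3/2) · log₁₀(1.24/0.000308) = 30.15 · log₁₀(4026)
= 30.15 · (3.6049) = 108.69 mV

108.7 mV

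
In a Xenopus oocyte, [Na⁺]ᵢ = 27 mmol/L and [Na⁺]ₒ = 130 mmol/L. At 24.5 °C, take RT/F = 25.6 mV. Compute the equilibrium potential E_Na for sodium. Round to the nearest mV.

40 mV

E = (25.6/z) · ln([Na⁺]_out/[Na⁺]_in) with z = +1.
= (25.6/1) · ln(130/27) = 25.60 · ln(4.815)
= 25.60 · (1.5717) = 40.24 mV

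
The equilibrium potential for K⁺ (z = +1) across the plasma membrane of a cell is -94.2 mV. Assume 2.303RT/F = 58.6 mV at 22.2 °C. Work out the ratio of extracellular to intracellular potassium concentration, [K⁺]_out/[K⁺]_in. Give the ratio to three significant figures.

0.0247

log₁₀([out]/[in]) = E·z/(58.6) = -94.2 × 1 / 58.6 = -1.6075
[out]/[in] = 10^(-1.6075) = 0.02469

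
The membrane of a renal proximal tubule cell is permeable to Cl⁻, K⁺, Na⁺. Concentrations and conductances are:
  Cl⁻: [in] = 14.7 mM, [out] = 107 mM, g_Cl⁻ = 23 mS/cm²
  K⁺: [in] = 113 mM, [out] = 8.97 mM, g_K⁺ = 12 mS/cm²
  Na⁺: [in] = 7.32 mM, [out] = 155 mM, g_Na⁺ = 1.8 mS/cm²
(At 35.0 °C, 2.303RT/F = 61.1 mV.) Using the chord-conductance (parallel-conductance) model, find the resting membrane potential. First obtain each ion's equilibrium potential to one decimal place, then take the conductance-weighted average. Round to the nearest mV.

-51 mV

E_Cl⁻ = (61.1/-1)·log₁₀(107/14.7) = -52.7 mV
E_K⁺ = (61.1/1)·log₁₀(8.97/113) = -67.2 mV
E_Na⁺ = (61.1/1)·log₁₀(155/7.32) = 81.0 mV
Vm = (Σ gᵢEᵢ)/(Σ gᵢ) = (23·-52.7 + 12·-67.2 + 1.8·81.0) / (23 + 12 + 1.8)
= -1872.70 / 36.8 = -50.89 mV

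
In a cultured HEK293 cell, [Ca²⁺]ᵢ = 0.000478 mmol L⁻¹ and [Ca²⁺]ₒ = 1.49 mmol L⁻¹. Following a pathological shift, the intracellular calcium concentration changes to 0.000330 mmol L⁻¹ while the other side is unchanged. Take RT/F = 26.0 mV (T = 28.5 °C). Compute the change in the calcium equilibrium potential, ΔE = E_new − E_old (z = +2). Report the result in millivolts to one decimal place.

E_old = (26.0/2)·ln(1.49/0.000478) = 104.58 mV
E_new = (26.0/2)·ln(1.49/0.000330) = 109.40 mV
ΔE = 109.40 − (104.58) = 4.82 mV

4.8 mV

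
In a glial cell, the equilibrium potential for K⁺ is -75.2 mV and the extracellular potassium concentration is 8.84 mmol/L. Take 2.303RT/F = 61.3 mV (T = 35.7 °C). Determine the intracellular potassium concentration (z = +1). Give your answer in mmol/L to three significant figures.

Nernst: E = (61.3/1) · log₁₀([out]/[in]), so log₁₀([out]/[in]) = -75.2 × 1 / 61.3 = -1.2268.
[out]/[in] = 10^(-1.2268) = 0.05933.
[in] = 8.84 / 0.05933 = 149 mmol/L.

149 mmol/L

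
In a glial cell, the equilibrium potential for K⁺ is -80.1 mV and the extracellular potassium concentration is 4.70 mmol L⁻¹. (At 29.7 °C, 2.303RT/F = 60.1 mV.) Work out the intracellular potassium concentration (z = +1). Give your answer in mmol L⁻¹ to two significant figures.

Nernst: E = (60.1/1) · log₁₀([out]/[in]), so log₁₀([out]/[in]) = -80.1 × 1 / 60.1 = -1.3328.
[out]/[in] = 10^(-1.3328) = 0.04648.
[in] = 4.70 / 0.04648 = 101.1 mmol L⁻¹.

100 mmol L⁻¹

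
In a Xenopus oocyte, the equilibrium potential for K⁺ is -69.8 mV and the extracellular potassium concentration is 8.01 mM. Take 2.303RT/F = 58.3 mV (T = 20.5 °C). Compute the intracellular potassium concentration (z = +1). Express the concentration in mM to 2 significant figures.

130 mM

Nernst: E = (58.3/1) · log₁₀([out]/[in]), so log₁₀([out]/[in]) = -69.8 × 1 / 58.3 = -1.1973.
[out]/[in] = 10^(-1.1973) = 0.0635.
[in] = 8.01 / 0.0635 = 126.2 mM.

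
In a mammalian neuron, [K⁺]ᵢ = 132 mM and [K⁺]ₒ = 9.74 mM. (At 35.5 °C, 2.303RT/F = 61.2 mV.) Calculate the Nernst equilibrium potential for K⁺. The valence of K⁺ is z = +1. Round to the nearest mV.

-69 mV

E = (61.2/z) · log₁₀([K⁺]_out/[K⁺]_in) with z = +1.
= (61.2/1) · log₁₀(9.74/132) = 61.20 · log₁₀(0.07379)
= 61.20 · (-1.1320) = -69.28 mV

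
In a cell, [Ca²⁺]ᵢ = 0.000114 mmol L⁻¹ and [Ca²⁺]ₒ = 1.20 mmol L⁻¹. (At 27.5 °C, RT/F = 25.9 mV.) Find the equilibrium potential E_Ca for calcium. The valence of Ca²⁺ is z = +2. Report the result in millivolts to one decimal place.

E = (25.9/z) · ln([Ca²⁺]_out/[Ca²⁺]_in) with z = +2.
= (25.9/2) · ln(1.20/0.000114) = 12.95 · ln(1.053e+04)
= 12.95 · (9.2616) = 119.94 mV

119.9 mV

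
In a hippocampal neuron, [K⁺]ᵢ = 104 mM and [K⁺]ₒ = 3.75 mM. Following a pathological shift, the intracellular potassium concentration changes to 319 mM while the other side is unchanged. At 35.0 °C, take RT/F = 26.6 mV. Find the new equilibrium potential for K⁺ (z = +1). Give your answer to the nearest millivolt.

After the shift: [K⁺]_out = 3.75, [K⁺]_in = 319 mM.
E_new = (26.6/1)·ln(3.75/319) = 26.60 · (-4.4434) = -118.20 mV

-118 mV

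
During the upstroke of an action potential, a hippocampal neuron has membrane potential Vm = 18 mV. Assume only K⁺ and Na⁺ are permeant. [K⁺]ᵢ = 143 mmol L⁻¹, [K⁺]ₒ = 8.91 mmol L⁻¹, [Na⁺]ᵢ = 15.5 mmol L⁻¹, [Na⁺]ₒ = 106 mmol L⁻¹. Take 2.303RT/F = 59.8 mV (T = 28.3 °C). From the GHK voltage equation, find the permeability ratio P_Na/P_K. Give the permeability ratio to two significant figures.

Let α = P_Na/P_K. GHK: Vm = 59.8·log₁₀[(Kₒ + α·Naₒ)/(Kᵢ + α·Naᵢ)].
10^(Vm/59.8) = 10^(18.0/59.8) = 1.9999
So 1.9999·(Kᵢ + α·Naᵢ) = Kₒ + α·Naₒ → α = (1.9999·143.0 − 8.91) / (106.0 − 1.9999·15.5)
α = (286 − 8.91) / (106.0 − 31) = 277.1/75 = 3.694

3.7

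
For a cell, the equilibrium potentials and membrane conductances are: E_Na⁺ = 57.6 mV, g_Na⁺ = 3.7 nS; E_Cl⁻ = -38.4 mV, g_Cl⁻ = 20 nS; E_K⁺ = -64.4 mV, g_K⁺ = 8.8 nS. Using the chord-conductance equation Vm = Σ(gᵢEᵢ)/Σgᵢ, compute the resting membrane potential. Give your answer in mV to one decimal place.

-34.5 mV

Σ gᵢEᵢ = 3.7·(57.6) + 20·(-38.4) + 8.8·(-64.4) = -1121.60
Σ gᵢ = 3.7 + 20 + 8.8 = 32.5
Vm = -1121.60 / 32.5 = -34.51 mV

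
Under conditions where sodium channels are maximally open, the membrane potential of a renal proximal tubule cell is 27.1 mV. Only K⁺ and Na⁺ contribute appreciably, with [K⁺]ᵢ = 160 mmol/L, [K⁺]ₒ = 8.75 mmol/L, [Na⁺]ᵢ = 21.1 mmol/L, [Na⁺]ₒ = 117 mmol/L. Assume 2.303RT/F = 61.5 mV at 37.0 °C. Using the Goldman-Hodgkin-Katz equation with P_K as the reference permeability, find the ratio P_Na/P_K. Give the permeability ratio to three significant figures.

7.36

Let α = P_Na/P_K. GHK: Vm = 61.5·log₁₀[(Kₒ + α·Naₒ)/(Kᵢ + α·Naᵢ)].
10^(Vm/61.5) = 10^(27.1/61.5) = 2.7584
So 2.7584·(Kᵢ + α·Naᵢ) = Kₒ + α·Naₒ → α = (2.7584·160.0 − 8.75) / (117.0 − 2.7584·21.1)
α = (441.3 − 8.75) / (117.0 − 58.2) = 432.6/58.8 = 7.357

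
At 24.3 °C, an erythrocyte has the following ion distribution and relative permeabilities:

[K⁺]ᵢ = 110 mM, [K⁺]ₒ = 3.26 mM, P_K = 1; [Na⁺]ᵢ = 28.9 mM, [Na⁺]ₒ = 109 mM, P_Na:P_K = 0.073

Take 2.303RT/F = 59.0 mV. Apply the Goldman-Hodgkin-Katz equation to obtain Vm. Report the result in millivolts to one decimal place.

Vm = 59.0 · log₁₀[(Σ P·[cation]ₒ + Σ P·[anion]ᵢ) / (Σ P·[cation]ᵢ + Σ P·[anion]ₒ)]
Numerator = 1×3.26 + 0.073×109 = 11.22
Denominator = 1×110 + 0.073×28.9 = 112.1
Vm = 59.0 · log₁₀(0.10005) = 59.0 × (-0.9998) = -58.99 mV

-59.0 mV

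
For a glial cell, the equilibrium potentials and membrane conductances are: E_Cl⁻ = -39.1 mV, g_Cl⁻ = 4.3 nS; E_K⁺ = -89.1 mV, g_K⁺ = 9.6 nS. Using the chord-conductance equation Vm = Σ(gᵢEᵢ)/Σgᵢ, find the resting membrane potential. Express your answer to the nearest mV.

Σ gᵢEᵢ = 4.3·(-39.1) + 9.6·(-89.1) = -1023.49
Σ gᵢ = 4.3 + 9.6 = 13.9
Vm = -1023.49 / 13.9 = -73.63 mV

-74 mV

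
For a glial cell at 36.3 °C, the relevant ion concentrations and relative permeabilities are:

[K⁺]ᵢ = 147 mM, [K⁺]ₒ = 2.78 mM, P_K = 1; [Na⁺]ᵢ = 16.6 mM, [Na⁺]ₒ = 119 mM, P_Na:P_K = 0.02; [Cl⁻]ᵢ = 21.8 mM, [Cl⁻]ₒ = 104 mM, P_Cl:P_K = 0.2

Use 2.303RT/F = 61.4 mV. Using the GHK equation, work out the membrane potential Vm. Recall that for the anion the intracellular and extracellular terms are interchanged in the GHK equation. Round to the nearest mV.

-77 mV

Vm = 61.4 · log₁₀[(Σ P·[cation]ₒ + Σ P·[anion]ᵢ) / (Σ P·[cation]ᵢ + Σ P·[anion]ₒ)]
Numerator = 1×2.78 + 0.02×119 + 0.2×21.8 = 9.52
Denominator = 1×147 + 0.02×16.6 + 0.2×104 = 168.1
Vm = 61.4 · log₁₀(0.056622) = 61.4 × (-1.2470) = -76.57 mV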